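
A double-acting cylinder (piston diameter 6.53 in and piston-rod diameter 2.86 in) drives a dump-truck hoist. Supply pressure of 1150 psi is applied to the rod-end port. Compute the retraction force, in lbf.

F ≈ 31100 lbf

Rod-side annular area A_ann = π/4 × (6.53² − 2.86²) = 27.07 in^2
On retraction the pressure acts on the annular area (bore minus rod).
F = P × A_ann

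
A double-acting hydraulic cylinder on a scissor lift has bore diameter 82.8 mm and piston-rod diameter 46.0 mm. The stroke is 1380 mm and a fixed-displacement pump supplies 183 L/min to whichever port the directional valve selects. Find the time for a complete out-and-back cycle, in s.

Cap-side area A_cap = π/4 × (82.8 mm)² = 5385 mm^2
Rod-side annular area A_ann = π/4 × (82.8² − 46.0²) = 3723 mm^2
t_ext = A_cap·L/Q = 2.436 s
t_ret = A_ann·L/Q = 1.684 s
t_cycle = t_ext + t_ret

t ≈ 4.12 s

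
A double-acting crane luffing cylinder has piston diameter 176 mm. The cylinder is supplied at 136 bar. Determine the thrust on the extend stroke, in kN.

F ≈ 331 kN

Cap-side area A_cap = π/4 × (176 mm)² = 24330 mm^2
F = P × A_cap = 136 bar × A_cap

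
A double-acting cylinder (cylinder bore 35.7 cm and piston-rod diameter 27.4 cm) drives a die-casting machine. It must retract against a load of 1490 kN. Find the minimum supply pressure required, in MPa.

P ≈ 36.2 MPa

Rod-side annular area A_ann = π/4 × (35.7² − 27.4²) = 411.3 cm^2
Retraction: pressure acts on the annular area.
P = F / A = 1490 kN / A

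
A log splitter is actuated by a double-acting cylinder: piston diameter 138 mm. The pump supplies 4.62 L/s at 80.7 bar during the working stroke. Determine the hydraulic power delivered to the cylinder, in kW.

W ≈ 37.3 kW

Hydraulic power = P × Q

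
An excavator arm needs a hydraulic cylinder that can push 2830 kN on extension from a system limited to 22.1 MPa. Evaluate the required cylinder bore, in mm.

Extension force acts on the full piston face: F = P × (π/4)D².
D = √(4F / (πP)) = √(4 × 2830 kN / (π × 22.1 MPa))

D ≈ 404 mm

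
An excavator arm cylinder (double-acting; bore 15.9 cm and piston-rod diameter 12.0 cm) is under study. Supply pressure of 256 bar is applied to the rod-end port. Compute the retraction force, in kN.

Rod-side annular area A_ann = π/4 × (15.9² − 12.0²) = 85.46 cm^2
On retraction the pressure acts on the annular area (bore minus rod).
F = P × A_ann

F ≈ 219 kN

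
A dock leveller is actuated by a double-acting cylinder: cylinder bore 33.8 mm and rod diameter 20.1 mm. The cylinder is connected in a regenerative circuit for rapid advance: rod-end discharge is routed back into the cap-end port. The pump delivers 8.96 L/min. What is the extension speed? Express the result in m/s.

In regeneration the rod-end outflow joins the pump flow into the cap end, so the net volume the pump must supply per unit advance equals the rod cross-section area.
Rod cross-section A_rod = π/4 × (20.1 mm)² = 317.3 mm^2
v = Q_pump / A_rod

v ≈ 0.471 m/s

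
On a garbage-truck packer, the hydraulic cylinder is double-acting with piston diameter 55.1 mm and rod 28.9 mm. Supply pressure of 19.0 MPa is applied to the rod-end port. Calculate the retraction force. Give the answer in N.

F ≈ 32800 N

Rod-side annular area A_ann = π/4 × (55.1² − 28.9²) = 1729 mm^2
On retraction the pressure acts on the annular area (bore minus rod).
F = P × A_ann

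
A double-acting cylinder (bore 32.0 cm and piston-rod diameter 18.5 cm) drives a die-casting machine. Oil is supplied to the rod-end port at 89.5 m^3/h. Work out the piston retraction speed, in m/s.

Rod-side annular area A_ann = π/4 × (32.0² − 18.5²) = 535.4 cm^2
Flow into the rod-end port fills the annular volume.
v = Q / A

v ≈ 0.464 m/s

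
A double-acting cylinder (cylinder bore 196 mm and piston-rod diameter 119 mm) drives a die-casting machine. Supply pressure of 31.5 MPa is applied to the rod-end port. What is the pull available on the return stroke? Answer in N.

F ≈ 6.00e5 N

Rod-side annular area A_ann = π/4 × (196² − 119²) = 19050 mm^2
On retraction the pressure acts on the annular area (bore minus rod).
F = P × A_ann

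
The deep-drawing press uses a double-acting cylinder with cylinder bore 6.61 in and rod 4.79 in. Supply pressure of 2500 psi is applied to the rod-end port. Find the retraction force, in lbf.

F ≈ 40700 lbf

Rod-side annular area A_ann = π/4 × (6.61² − 4.79²) = 16.30 in^2
On retraction the pressure acts on the annular area (bore minus rod).
F = P × A_ann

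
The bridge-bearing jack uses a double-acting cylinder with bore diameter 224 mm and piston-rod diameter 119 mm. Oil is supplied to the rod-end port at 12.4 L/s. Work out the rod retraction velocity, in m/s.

v ≈ 0.438 m/s

Rod-side annular area A_ann = π/4 × (224² − 119²) = 28290 mm^2
Flow into the rod-end port fills the annular volume.
v = Q / A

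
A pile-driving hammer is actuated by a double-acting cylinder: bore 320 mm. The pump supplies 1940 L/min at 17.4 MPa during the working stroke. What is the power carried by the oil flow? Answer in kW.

W ≈ 563 kW

Hydraulic power = P × Q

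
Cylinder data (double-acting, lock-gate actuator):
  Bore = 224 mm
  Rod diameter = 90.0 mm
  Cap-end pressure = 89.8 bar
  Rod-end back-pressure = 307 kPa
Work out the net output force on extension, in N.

Cap-side area A_cap = π/4 × (224 mm)² = 39410 mm^2
Rod-side annular area A_ann = π/4 × (224² − 90.0²) = 33050 mm^2
Net thrust = P_cap·A_cap − P_rod·A_ann = 3.539e5 N − 10150 N

F ≈ 3.44e5 N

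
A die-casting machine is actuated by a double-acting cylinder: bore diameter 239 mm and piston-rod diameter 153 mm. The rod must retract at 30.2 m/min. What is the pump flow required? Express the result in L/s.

Rod-side annular area A_ann = π/4 × (239² − 153²) = 26480 mm^2
Q = A × v

Q ≈ 13.3 L/s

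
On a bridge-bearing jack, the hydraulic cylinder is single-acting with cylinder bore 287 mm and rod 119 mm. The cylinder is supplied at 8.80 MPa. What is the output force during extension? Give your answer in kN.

Cap-side area A_cap = π/4 × (287 mm)² = 64690 mm^2
F = P × A_cap = 8.80 MPa × A_cap

F ≈ 569 kN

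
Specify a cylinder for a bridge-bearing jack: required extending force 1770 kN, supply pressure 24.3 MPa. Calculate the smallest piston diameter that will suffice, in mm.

Extension force acts on the full piston face: F = P × (π/4)D².
D = √(4F / (πP)) = √(4 × 1770 kN / (π × 24.3 MPa))

D ≈ 305 mm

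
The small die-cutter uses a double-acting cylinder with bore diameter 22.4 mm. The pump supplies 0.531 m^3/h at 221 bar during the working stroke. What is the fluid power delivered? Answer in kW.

W ≈ 3.26 kW

Hydraulic power = P × Q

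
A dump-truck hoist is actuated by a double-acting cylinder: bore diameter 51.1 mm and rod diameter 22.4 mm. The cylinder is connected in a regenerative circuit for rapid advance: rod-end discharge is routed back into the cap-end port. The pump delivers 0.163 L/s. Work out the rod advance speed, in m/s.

v ≈ 0.414 m/s

In regeneration the rod-end outflow joins the pump flow into the cap end, so the net volume the pump must supply per unit advance equals the rod cross-section area.
Rod cross-section A_rod = π/4 × (22.4 mm)² = 394.1 mm^2
v = Q_pump / A_rod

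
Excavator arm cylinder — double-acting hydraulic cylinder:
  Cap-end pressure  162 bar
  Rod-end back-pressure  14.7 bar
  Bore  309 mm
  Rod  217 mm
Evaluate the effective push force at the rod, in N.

F ≈ 1.16e6 N

Cap-side area A_cap = π/4 × (309 mm)² = 74990 mm^2
Rod-side annular area A_ann = π/4 × (309² − 217²) = 38010 mm^2
Net thrust = P_cap·A_cap − P_rod·A_ann = 1.215e6 N − 55870 N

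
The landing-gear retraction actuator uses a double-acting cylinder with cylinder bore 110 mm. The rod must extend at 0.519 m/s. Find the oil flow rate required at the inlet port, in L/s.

Cap-side area A_cap = π/4 × (110 mm)² = 9503 mm^2
Q = A × v

Q ≈ 4.93 L/s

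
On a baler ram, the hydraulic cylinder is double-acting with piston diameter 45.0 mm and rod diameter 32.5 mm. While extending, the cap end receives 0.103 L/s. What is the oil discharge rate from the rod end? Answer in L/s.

Q_out ≈ 0.0493 L/s

Cap-side area A_cap = π/4 × (45.0 mm)² = 1590 mm^2
Rod-side annular area A_ann = π/4 × (45.0² − 32.5²) = 760.9 mm^2
Piston speed v = Q_in/A_cap; rod-end outflow Q_out = v × A_ann = Q_in × A_ann/A_cap.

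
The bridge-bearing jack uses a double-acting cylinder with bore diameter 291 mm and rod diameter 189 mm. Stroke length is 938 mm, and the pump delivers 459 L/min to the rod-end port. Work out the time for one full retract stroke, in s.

Rod-side annular area A_ann = π/4 × (291² − 189²) = 38450 mm^2
Swept volume V = A × L; t = V / Q = A·L / Q

t ≈ 4.71 s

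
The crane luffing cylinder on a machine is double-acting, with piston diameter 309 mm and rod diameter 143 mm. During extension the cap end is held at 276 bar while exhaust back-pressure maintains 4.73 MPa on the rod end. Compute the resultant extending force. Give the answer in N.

Cap-side area A_cap = π/4 × (309 mm)² = 74990 mm^2
Rod-side annular area A_ann = π/4 × (309² − 143²) = 58930 mm^2
Net thrust = P_cap·A_cap − P_rod·A_ann = 2.070e6 N − 2.787e5 N

F ≈ 1.79e6 N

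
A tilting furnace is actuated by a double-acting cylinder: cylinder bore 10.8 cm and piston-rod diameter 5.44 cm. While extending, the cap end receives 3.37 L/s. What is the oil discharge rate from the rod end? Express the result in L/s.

Q_out ≈ 2.51 L/s

Cap-side area A_cap = π/4 × (10.8 cm)² = 91.61 cm^2
Rod-side annular area A_ann = π/4 × (10.8² − 5.44²) = 68.37 cm^2
Piston speed v = Q_in/A_cap; rod-end outflow Q_out = v × A_ann = Q_in × A_ann/A_cap.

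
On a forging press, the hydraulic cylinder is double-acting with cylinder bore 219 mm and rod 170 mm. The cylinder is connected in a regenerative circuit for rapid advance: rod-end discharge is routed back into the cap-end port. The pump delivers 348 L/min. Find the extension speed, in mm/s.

In regeneration the rod-end outflow joins the pump flow into the cap end, so the net volume the pump must supply per unit advance equals the rod cross-section area.
Rod cross-section A_rod = π/4 × (170 mm)² = 22700 mm^2
v = Q_pump / A_rod

v ≈ 256 mm/s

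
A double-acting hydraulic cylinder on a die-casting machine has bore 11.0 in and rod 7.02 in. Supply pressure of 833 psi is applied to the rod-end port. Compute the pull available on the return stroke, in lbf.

F ≈ 46900 lbf

Rod-side annular area A_ann = π/4 × (11.0² − 7.02²) = 56.33 in^2
On retraction the pressure acts on the annular area (bore minus rod).
F = P × A_ann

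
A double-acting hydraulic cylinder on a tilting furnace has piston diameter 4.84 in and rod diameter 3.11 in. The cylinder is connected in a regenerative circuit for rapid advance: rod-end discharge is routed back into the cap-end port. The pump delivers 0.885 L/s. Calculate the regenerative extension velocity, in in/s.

v ≈ 7.11 in/s

In regeneration the rod-end outflow joins the pump flow into the cap end, so the net volume the pump must supply per unit advance equals the rod cross-section area.
Rod cross-section A_rod = π/4 × (3.11 in)² = 7.596 in^2
v = Q_pump / A_rod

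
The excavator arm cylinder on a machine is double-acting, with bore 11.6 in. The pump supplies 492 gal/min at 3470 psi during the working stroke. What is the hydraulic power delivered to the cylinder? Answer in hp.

W ≈ 996 hp

Hydraulic power = P × Q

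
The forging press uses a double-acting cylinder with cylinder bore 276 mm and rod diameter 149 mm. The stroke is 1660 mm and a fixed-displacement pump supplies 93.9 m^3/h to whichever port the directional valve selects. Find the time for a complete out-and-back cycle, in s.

t ≈ 6.51 s

Cap-side area A_cap = π/4 × (276 mm)² = 59830 mm^2
Rod-side annular area A_ann = π/4 × (276² − 149²) = 42390 mm^2
t_ext = A_cap·L/Q = 3.808 s
t_ret = A_ann·L/Q = 2.698 s
t_cycle = t_ext + t_ret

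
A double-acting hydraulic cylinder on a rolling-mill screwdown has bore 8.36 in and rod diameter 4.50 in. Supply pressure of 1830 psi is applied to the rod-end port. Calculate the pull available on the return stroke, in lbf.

Rod-side annular area A_ann = π/4 × (8.36² − 4.50²) = 38.99 in^2
On retraction the pressure acts on the annular area (bore minus rod).
F = P × A_ann

F ≈ 71300 lbf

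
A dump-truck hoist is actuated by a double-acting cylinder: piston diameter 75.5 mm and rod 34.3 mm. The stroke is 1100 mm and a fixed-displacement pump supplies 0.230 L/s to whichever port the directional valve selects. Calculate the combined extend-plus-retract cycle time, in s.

Cap-side area A_cap = π/4 × (75.5 mm)² = 4477 mm^2
Rod-side annular area A_ann = π/4 × (75.5² − 34.3²) = 3553 mm^2
t_ext = A_cap·L/Q = 21.41 s
t_ret = A_ann·L/Q = 16.99 s
t_cycle = t_ext + t_ret

t ≈ 38.4 s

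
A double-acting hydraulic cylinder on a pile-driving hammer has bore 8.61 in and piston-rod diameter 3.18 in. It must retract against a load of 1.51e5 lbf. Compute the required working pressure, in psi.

Rod-side annular area A_ann = π/4 × (8.61² − 3.18²) = 50.28 in^2
Retraction: pressure acts on the annular area.
P = F / A = 1.51e5 lbf / A

P ≈ 3000 psi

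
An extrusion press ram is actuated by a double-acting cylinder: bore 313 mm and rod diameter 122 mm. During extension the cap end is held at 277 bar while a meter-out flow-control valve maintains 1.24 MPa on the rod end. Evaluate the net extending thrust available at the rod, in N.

F ≈ 2.05e6 N

Cap-side area A_cap = π/4 × (313 mm)² = 76940 mm^2
Rod-side annular area A_ann = π/4 × (313² − 122²) = 65250 mm^2
Net thrust = P_cap·A_cap − P_rod·A_ann = 2.131e6 N − 80920 N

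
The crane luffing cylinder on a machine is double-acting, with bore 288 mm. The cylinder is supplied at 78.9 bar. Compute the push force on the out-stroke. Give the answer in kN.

F ≈ 514 kN

Cap-side area A_cap = π/4 × (288 mm)² = 65140 mm^2
F = P × A_cap = 78.9 bar × A_cap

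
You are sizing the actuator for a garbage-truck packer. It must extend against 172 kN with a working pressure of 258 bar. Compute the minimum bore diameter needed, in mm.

Extension force acts on the full piston face: F = P × (π/4)D².
D = √(4F / (πP)) = √(4 × 172 kN / (π × 258 bar))

D ≈ 92.1 mm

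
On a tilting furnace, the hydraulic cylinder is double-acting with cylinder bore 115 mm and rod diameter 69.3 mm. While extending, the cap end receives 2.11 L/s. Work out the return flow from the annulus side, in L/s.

Cap-side area A_cap = π/4 × (115 mm)² = 10390 mm^2
Rod-side annular area A_ann = π/4 × (115² − 69.3²) = 6615 mm^2
Piston speed v = Q_in/A_cap; rod-end outflow Q_out = v × A_ann = Q_in × A_ann/A_cap.

Q_out ≈ 1.34 L/s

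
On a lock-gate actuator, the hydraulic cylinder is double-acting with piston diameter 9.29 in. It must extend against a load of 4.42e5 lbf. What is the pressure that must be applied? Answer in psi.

P ≈ 6520 psi

Cap-side area A_cap = π/4 × (9.29 in)² = 67.78 in^2
P = F / A = 4.42e5 lbf / A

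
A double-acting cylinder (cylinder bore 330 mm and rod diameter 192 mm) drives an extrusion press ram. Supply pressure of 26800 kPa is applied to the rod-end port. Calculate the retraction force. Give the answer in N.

F ≈ 1.52e6 N

Rod-side annular area A_ann = π/4 × (330² − 192²) = 56580 mm^2
On retraction the pressure acts on the annular area (bore minus rod).
F = P × A_ann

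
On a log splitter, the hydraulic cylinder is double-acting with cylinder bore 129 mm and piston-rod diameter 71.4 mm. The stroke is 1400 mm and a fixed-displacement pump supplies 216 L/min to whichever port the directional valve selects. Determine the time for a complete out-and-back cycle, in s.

Cap-side area A_cap = π/4 × (129 mm)² = 13070 mm^2
Rod-side annular area A_ann = π/4 × (129² − 71.4²) = 9066 mm^2
t_ext = A_cap·L/Q = 5.083 s
t_ret = A_ann·L/Q = 3.526 s
t_cycle = t_ext + t_ret

t ≈ 8.61 s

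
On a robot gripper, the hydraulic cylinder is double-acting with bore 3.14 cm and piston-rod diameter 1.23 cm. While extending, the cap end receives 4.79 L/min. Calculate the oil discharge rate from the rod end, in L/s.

Cap-side area A_cap = π/4 × (3.14 cm)² = 7.744 cm^2
Rod-side annular area A_ann = π/4 × (3.14² − 1.23²) = 6.555 cm^2
Piston speed v = Q_in/A_cap; rod-end outflow Q_out = v × A_ann = Q_in × A_ann/A_cap.

Q_out ≈ 0.0676 L/s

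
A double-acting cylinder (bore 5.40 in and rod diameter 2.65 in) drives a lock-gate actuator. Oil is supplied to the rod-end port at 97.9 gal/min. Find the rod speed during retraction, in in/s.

Rod-side annular area A_ann = π/4 × (5.40² − 2.65²) = 17.39 in^2
Flow into the rod-end port fills the annular volume.
v = Q / A

v ≈ 21.7 in/s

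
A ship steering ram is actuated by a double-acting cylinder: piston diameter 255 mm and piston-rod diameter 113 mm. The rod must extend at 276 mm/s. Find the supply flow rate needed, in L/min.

Q ≈ 846 L/min

Cap-side area A_cap = π/4 × (255 mm)² = 51070 mm^2
Q = A × v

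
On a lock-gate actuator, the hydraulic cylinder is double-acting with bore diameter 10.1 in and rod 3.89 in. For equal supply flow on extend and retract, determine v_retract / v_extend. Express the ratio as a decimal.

Cap-side area A_cap = π/4 × (10.1 in)² = 80.12 in^2
Rod-side annular area A_ann = π/4 × (10.1² − 3.89²) = 68.23 in^2
For equal Q, v ∝ 1/A, so v_ret/v_ext = A_cap/A_ann.

v_ret/v_ext ≈ 1.17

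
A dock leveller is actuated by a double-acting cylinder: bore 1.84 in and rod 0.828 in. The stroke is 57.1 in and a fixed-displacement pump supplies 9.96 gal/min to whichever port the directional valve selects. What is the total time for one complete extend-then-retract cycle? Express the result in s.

Cap-side area A_cap = π/4 × (1.84 in)² = 2.659 in^2
Rod-side annular area A_ann = π/4 × (1.84² − 0.828²) = 2.121 in^2
t_ext = A_cap·L/Q = 3.960 s
t_ret = A_ann·L/Q = 3.158 s
t_cycle = t_ext + t_ret

t ≈ 7.12 s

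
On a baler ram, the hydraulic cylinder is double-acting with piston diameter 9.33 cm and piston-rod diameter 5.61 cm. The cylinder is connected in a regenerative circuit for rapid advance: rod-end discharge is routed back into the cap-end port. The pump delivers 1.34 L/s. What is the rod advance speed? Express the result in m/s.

v ≈ 0.542 m/s

In regeneration the rod-end outflow joins the pump flow into the cap end, so the net volume the pump must supply per unit advance equals the rod cross-section area.
Rod cross-section A_rod = π/4 × (5.61 cm)² = 24.72 cm^2
v = Q_pump / A_rod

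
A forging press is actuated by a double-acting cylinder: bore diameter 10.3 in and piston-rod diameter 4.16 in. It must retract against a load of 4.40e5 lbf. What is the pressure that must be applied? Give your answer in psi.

Rod-side annular area A_ann = π/4 × (10.3² − 4.16²) = 69.73 in^2
Retraction: pressure acts on the annular area.
P = F / A = 4.40e5 lbf / A

P ≈ 6310 psi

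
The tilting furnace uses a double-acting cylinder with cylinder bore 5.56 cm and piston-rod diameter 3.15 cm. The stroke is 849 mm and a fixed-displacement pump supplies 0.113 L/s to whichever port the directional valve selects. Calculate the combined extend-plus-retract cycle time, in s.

t ≈ 30.6 s

Cap-side area A_cap = π/4 × (5.56 cm)² = 24.28 cm^2
Rod-side annular area A_ann = π/4 × (5.56² − 3.15²) = 16.49 cm^2
t_ext = A_cap·L/Q = 18.24 s
t_ret = A_ann·L/Q = 12.39 s
t_cycle = t_ext + t_ret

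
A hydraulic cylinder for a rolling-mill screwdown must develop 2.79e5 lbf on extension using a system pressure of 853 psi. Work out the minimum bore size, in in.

Extension force acts on the full piston face: F = P × (π/4)D².
D = √(4F / (πP)) = √(4 × 2.79e5 lbf / (π × 853 psi))

D ≈ 20.4 in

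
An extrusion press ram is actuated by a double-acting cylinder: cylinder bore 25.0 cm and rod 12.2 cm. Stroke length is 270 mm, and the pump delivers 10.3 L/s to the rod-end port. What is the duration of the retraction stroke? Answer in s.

Rod-side annular area A_ann = π/4 × (25.0² − 12.2²) = 374.0 cm^2
Swept volume V = A × L; t = V / Q = A·L / Q

t ≈ 0.980 s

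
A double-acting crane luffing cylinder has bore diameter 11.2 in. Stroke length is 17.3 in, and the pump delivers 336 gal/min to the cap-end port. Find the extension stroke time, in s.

t ≈ 1.32 s

Cap-side area A_cap = π/4 × (11.2 in)² = 98.52 in^2
Swept volume V = A × L; t = V / Q = A·L / Q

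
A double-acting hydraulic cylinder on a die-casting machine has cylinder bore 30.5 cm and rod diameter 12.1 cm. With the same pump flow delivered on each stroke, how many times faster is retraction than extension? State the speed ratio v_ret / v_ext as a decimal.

v_ret/v_ext ≈ 1.19

Cap-side area A_cap = π/4 × (30.5 cm)² = 730.6 cm^2
Rod-side annular area A_ann = π/4 × (30.5² − 12.1²) = 615.6 cm^2
For equal Q, v ∝ 1/A, so v_ret/v_ext = A_cap/A_ann.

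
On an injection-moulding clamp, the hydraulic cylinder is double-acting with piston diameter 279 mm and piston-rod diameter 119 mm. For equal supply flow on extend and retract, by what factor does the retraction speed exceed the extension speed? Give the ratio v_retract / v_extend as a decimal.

Cap-side area A_cap = π/4 × (279 mm)² = 61140 mm^2
Rod-side annular area A_ann = π/4 × (279² − 119²) = 50010 mm^2
For equal Q, v ∝ 1/A, so v_ret/v_ext = A_cap/A_ann.

v_ret/v_ext ≈ 1.22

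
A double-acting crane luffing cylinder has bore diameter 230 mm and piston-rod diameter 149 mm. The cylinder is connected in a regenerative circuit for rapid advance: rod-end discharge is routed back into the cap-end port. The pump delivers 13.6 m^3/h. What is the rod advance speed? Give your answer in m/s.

In regeneration the rod-end outflow joins the pump flow into the cap end, so the net volume the pump must supply per unit advance equals the rod cross-section area.
Rod cross-section A_rod = π/4 × (149 mm)² = 17440 mm^2
v = Q_pump / A_rod

v ≈ 0.217 m/s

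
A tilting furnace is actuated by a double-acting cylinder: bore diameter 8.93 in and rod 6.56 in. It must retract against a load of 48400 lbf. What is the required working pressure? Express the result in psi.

Rod-side annular area A_ann = π/4 × (8.93² − 6.56²) = 28.83 in^2
Retraction: pressure acts on the annular area.
P = F / A = 48400 lbf / A

P ≈ 1680 psi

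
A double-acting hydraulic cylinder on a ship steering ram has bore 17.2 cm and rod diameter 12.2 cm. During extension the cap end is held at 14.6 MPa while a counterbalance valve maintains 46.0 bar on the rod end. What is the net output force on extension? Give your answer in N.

F ≈ 2.86e5 N

Cap-side area A_cap = π/4 × (17.2 cm)² = 232.4 cm^2
Rod-side annular area A_ann = π/4 × (17.2² − 12.2²) = 115.5 cm^2
Net thrust = P_cap·A_cap − P_rod·A_ann = 3.392e5 N − 53110 N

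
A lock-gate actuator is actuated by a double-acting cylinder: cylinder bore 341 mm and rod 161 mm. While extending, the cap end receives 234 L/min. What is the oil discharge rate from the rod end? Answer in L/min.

Q_out ≈ 182 L/min

Cap-side area A_cap = π/4 × (341 mm)² = 91330 mm^2
Rod-side annular area A_ann = π/4 × (341² − 161²) = 70970 mm^2
Piston speed v = Q_in/A_cap; rod-end outflow Q_out = v × A_ann = Q_in × A_ann/A_cap.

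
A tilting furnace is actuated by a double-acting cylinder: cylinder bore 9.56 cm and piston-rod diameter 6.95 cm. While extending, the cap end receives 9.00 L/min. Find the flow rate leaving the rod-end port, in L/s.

Cap-side area A_cap = π/4 × (9.56 cm)² = 71.78 cm^2
Rod-side annular area A_ann = π/4 × (9.56² − 6.95²) = 33.84 cm^2
Piston speed v = Q_in/A_cap; rod-end outflow Q_out = v × A_ann = Q_in × A_ann/A_cap.

Q_out ≈ 0.0707 L/s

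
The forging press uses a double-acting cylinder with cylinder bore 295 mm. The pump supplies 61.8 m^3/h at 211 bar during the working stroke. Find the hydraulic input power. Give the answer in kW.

W ≈ 362 kW

Hydraulic power = P × Q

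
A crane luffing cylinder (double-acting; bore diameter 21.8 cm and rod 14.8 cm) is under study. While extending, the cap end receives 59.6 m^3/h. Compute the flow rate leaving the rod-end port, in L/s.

Cap-side area A_cap = π/4 × (21.8 cm)² = 373.3 cm^2
Rod-side annular area A_ann = π/4 × (21.8² − 14.8²) = 201.2 cm^2
Piston speed v = Q_in/A_cap; rod-end outflow Q_out = v × A_ann = Q_in × A_ann/A_cap.

Q_out ≈ 8.93 L/s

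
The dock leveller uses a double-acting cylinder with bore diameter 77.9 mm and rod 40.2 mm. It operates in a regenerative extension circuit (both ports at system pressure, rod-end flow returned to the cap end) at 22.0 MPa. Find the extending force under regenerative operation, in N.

With equal pressure on both faces, forces on the annular region cancel; the net push is pressure × rod cross-section.
Rod cross-section A_rod = π/4 × (40.2 mm)² = 1269 mm^2
F = P × A_rod

F ≈ 27900 N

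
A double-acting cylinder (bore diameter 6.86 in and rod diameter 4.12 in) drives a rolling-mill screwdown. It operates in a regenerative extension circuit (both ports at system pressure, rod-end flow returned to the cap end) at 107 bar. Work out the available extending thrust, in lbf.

With equal pressure on both faces, forces on the annular region cancel; the net push is pressure × rod cross-section.
Rod cross-section A_rod = π/4 × (4.12 in)² = 13.33 in^2
F = P × A_rod

F ≈ 20700 lbf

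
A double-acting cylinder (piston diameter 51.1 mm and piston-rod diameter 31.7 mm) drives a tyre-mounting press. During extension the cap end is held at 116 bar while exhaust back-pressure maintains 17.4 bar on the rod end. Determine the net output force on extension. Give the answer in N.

Cap-side area A_cap = π/4 × (51.1 mm)² = 2051 mm^2
Rod-side annular area A_ann = π/4 × (51.1² − 31.7²) = 1262 mm^2
Net thrust = P_cap·A_cap − P_rod·A_ann = 23790 N − 2195 N

F ≈ 21600 N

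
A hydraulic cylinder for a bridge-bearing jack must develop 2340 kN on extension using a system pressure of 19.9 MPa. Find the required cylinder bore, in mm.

D ≈ 387 mm

Extension force acts on the full piston face: F = P × (π/4)D².
D = √(4F / (πP)) = √(4 × 2340 kN / (π × 19.9 MPa))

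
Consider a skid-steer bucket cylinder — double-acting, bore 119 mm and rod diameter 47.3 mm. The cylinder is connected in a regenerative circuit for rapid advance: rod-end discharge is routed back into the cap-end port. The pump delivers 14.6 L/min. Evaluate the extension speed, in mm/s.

v ≈ 138 mm/s

In regeneration the rod-end outflow joins the pump flow into the cap end, so the net volume the pump must supply per unit advance equals the rod cross-section area.
Rod cross-section A_rod = π/4 × (47.3 mm)² = 1757 mm^2
v = Q_pump / A_rod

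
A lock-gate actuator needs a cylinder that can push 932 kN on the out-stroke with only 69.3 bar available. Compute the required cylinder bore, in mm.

Extension force acts on the full piston face: F = P × (π/4)D².
D = √(4F / (πP)) = √(4 × 932 kN / (π × 69.3 bar))

D ≈ 414 mm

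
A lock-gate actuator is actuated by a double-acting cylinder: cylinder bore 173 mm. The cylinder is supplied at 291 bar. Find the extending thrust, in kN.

Cap-side area A_cap = π/4 × (173 mm)² = 23510 mm^2
F = P × A_cap = 291 bar × A_cap

F ≈ 684 kN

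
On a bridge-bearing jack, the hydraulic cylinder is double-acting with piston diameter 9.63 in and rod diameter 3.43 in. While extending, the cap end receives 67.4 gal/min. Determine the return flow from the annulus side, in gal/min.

Q_out ≈ 58.8 gal/min

Cap-side area A_cap = π/4 × (9.63 in)² = 72.84 in^2
Rod-side annular area A_ann = π/4 × (9.63² − 3.43²) = 63.60 in^2
Piston speed v = Q_in/A_cap; rod-end outflow Q_out = v × A_ann = Q_in × A_ann/A_cap.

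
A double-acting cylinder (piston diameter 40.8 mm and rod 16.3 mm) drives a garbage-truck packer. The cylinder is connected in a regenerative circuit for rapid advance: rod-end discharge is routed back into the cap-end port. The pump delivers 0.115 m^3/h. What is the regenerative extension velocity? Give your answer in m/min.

In regeneration the rod-end outflow joins the pump flow into the cap end, so the net volume the pump must supply per unit advance equals the rod cross-section area.
Rod cross-section A_rod = π/4 × (16.3 mm)² = 208.7 mm^2
v = Q_pump / A_rod

v ≈ 9.19 m/min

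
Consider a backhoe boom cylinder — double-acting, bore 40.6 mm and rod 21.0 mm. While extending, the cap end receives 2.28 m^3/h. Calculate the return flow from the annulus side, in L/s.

Cap-side area A_cap = π/4 × (40.6 mm)² = 1295 mm^2
Rod-side annular area A_ann = π/4 × (40.6² − 21.0²) = 948.3 mm^2
Piston speed v = Q_in/A_cap; rod-end outflow Q_out = v × A_ann = Q_in × A_ann/A_cap.

Q_out ≈ 0.464 L/s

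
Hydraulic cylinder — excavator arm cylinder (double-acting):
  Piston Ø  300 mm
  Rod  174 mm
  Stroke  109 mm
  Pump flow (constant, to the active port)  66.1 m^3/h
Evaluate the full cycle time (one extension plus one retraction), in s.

Cap-side area A_cap = π/4 × (300 mm)² = 70690 mm^2
Rod-side annular area A_ann = π/4 × (300² − 174²) = 46910 mm^2
t_ext = A_cap·L/Q = 0.4196 s
t_ret = A_ann·L/Q = 0.2785 s
t_cycle = t_ext + t_ret

t ≈ 0.698 s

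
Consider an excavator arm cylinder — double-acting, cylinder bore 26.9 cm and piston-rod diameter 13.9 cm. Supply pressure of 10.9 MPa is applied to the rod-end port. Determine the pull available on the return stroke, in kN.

Rod-side annular area A_ann = π/4 × (26.9² − 13.9²) = 416.6 cm^2
On retraction the pressure acts on the annular area (bore minus rod).
F = P × A_ann

F ≈ 454 kN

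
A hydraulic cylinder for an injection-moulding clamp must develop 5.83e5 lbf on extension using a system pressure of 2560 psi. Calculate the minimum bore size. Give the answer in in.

D ≈ 17.0 in

Extension force acts on the full piston face: F = P × (π/4)D².
D = √(4F / (πP)) = √(4 × 5.83e5 lbf / (π × 2560 psi))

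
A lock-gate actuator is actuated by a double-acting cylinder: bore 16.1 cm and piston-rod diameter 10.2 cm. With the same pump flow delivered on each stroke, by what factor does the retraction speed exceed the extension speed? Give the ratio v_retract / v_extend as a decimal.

Cap-side area A_cap = π/4 × (16.1 cm)² = 203.6 cm^2
Rod-side annular area A_ann = π/4 × (16.1² − 10.2²) = 121.9 cm^2
For equal Q, v ∝ 1/A, so v_ret/v_ext = A_cap/A_ann.

v_ret/v_ext ≈ 1.67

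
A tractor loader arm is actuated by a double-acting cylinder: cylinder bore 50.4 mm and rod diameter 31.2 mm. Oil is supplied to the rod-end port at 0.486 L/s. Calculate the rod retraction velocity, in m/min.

v ≈ 23.7 m/min

Rod-side annular area A_ann = π/4 × (50.4² − 31.2²) = 1230 mm^2
Flow into the rod-end port fills the annular volume.
v = Q / A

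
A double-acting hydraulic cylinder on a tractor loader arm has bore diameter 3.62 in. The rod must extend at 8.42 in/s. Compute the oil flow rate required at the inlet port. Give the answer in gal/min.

Cap-side area A_cap = π/4 × (3.62 in)² = 10.29 in^2
Q = A × v

Q ≈ 22.5 gal/min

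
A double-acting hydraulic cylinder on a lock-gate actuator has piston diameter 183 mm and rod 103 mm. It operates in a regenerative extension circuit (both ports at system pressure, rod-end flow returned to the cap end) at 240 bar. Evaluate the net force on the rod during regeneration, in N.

With equal pressure on both faces, forces on the annular region cancel; the net push is pressure × rod cross-section.
Rod cross-section A_rod = π/4 × (103 mm)² = 8332 mm^2
F = P × A_rod

F ≈ 2.00e5 N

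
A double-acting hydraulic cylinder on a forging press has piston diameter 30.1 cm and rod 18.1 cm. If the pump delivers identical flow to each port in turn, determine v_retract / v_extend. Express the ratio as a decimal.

Cap-side area A_cap = π/4 × (30.1 cm)² = 711.6 cm^2
Rod-side annular area A_ann = π/4 × (30.1² − 18.1²) = 454.3 cm^2
For equal Q, v ∝ 1/A, so v_ret/v_ext = A_cap/A_ann.

v_ret/v_ext ≈ 1.57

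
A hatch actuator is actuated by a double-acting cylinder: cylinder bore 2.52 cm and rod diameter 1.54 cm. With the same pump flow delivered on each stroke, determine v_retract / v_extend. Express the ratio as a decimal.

Cap-side area A_cap = π/4 × (2.52 cm)² = 4.988 cm^2
Rod-side annular area A_ann = π/4 × (2.52² − 1.54²) = 3.125 cm^2
For equal Q, v ∝ 1/A, so v_ret/v_ext = A_cap/A_ann.

v_ret/v_ext ≈ 1.60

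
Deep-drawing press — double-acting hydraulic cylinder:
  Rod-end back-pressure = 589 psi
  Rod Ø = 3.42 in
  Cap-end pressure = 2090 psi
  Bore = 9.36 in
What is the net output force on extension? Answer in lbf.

Cap-side area A_cap = π/4 × (9.36 in)² = 68.81 in^2
Rod-side annular area A_ann = π/4 × (9.36² − 3.42²) = 59.62 in^2
Net thrust = P_cap·A_cap − P_rod·A_ann = 1.438e5 lbf − 35120 lbf

F ≈ 1.09e5 lbf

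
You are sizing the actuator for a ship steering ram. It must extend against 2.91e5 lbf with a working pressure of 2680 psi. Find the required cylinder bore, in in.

Extension force acts on the full piston face: F = P × (π/4)D².
D = √(4F / (πP)) = √(4 × 2.91e5 lbf / (π × 2680 psi))

D ≈ 11.8 in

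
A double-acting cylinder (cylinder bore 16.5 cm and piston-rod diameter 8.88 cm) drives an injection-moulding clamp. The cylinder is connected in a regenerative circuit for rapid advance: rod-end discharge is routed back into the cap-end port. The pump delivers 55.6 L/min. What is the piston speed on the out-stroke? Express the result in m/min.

In regeneration the rod-end outflow joins the pump flow into the cap end, so the net volume the pump must supply per unit advance equals the rod cross-section area.
Rod cross-section A_rod = π/4 × (8.88 cm)² = 61.93 cm^2
v = Q_pump / A_rod

v ≈ 8.98 m/min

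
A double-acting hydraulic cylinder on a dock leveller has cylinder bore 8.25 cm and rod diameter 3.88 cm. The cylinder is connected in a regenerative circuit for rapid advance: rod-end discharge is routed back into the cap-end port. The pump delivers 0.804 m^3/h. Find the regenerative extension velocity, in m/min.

v ≈ 11.3 m/min

In regeneration the rod-end outflow joins the pump flow into the cap end, so the net volume the pump must supply per unit advance equals the rod cross-section area.
Rod cross-section A_rod = π/4 × (3.88 cm)² = 11.82 cm^2
v = Q_pump / A_rod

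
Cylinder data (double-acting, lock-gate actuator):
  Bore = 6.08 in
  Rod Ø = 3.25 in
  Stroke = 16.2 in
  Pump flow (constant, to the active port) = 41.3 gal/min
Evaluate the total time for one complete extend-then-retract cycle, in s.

Cap-side area A_cap = π/4 × (6.08 in)² = 29.03 in^2
Rod-side annular area A_ann = π/4 × (6.08² − 3.25²) = 20.74 in^2
t_ext = A_cap·L/Q = 2.958 s
t_ret = A_ann·L/Q = 2.113 s
t_cycle = t_ext + t_ret

t ≈ 5.07 s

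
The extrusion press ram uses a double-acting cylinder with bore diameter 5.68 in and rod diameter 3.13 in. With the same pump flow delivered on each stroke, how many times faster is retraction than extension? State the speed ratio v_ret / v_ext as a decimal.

v_ret/v_ext ≈ 1.44

Cap-side area A_cap = π/4 × (5.68 in)² = 25.34 in^2
Rod-side annular area A_ann = π/4 × (5.68² − 3.13²) = 17.64 in^2
For equal Q, v ∝ 1/A, so v_ret/v_ext = A_cap/A_ann.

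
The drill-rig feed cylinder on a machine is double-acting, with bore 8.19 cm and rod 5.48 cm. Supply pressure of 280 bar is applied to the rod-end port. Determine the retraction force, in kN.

F ≈ 81.5 kN

Rod-side annular area A_ann = π/4 × (8.19² − 5.48²) = 29.10 cm^2
On retraction the pressure acts on the annular area (bore minus rod).
F = P × A_ann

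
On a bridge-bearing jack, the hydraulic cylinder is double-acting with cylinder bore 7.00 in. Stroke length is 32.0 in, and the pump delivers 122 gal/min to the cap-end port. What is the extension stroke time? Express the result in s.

t ≈ 2.62 s

Cap-side area A_cap = π/4 × (7.00 in)² = 38.48 in^2
Swept volume V = A × L; t = V / Q = A·L / Q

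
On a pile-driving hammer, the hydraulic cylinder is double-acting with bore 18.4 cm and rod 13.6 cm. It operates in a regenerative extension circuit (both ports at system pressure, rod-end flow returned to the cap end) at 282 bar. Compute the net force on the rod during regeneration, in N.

With equal pressure on both faces, forces on the annular region cancel; the net push is pressure × rod cross-section.
Rod cross-section A_rod = π/4 × (13.6 cm)² = 145.3 cm^2
F = P × A_rod

F ≈ 4.10e5 N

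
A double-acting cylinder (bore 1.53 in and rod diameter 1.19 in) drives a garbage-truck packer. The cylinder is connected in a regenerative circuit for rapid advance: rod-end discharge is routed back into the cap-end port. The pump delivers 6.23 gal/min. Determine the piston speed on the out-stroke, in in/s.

v ≈ 21.6 in/s

In regeneration the rod-end outflow joins the pump flow into the cap end, so the net volume the pump must supply per unit advance equals the rod cross-section area.
Rod cross-section A_rod = π/4 × (1.19 in)² = 1.112 in^2
v = Q_pump / A_rod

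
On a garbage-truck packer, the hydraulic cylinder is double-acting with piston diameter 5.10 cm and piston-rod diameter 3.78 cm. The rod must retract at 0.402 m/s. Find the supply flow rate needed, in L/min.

Rod-side annular area A_ann = π/4 × (5.10² − 3.78²) = 9.206 cm^2
Q = A × v

Q ≈ 22.2 L/min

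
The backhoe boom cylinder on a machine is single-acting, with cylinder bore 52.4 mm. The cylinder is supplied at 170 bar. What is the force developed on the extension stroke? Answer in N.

Cap-side area A_cap = π/4 × (52.4 mm)² = 2157 mm^2
F = P × A_cap = 170 bar × A_cap

F ≈ 36700 N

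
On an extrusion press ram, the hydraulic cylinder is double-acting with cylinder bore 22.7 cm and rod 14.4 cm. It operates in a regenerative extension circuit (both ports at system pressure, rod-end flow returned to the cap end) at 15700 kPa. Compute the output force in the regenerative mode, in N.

F ≈ 2.56e5 N

With equal pressure on both faces, forces on the annular region cancel; the net push is pressure × rod cross-section.
Rod cross-section A_rod = π/4 × (14.4 cm)² = 162.9 cm^2
F = P × A_rod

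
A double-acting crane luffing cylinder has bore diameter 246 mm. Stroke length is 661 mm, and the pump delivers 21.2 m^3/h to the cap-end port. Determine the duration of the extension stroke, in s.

Cap-side area A_cap = π/4 × (246 mm)² = 47530 mm^2
Swept volume V = A × L; t = V / Q = A·L / Q

t ≈ 5.33 s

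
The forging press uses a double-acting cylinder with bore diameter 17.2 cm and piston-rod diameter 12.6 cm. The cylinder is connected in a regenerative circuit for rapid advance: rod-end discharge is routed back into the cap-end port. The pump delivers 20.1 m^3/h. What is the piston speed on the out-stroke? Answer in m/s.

In regeneration the rod-end outflow joins the pump flow into the cap end, so the net volume the pump must supply per unit advance equals the rod cross-section area.
Rod cross-section A_rod = π/4 × (12.6 cm)² = 124.7 cm^2
v = Q_pump / A_rod

v ≈ 0.448 m/s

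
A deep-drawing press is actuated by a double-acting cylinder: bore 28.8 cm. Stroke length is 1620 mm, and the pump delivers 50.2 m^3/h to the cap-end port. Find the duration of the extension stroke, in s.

t ≈ 7.57 s

Cap-side area A_cap = π/4 × (28.8 cm)² = 651.4 cm^2
Swept volume V = A × L; t = V / Q = A·L / Q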